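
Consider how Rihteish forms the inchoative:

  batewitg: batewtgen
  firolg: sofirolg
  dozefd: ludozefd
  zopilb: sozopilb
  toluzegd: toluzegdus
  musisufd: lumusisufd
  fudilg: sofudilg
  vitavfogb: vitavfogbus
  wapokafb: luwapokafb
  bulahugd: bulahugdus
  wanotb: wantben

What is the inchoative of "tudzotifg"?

lutudzotifg

zopilb and wapokafb both end in -b yet inflect differently (sozopilb, luwapokafb), so the final letter is not what conditions the rule; the second-to-last letter is.
"tudzotifg" has second-to-last letter 'f'. The stems whose second-to-last letter is 'f' (dozefd → ludozefd, wapokafb → luwapokafb, musisufd → lumusisufd) add the prefix lu-.
The other patterns: stems whose second-to-last letter is 'l' add the prefix so-; stems whose second-to-last letter is 'g' add -us; stems whose second-to-last letter is 't' delete the last vowel and add -en.
So tudzotifg → lutudzotifg.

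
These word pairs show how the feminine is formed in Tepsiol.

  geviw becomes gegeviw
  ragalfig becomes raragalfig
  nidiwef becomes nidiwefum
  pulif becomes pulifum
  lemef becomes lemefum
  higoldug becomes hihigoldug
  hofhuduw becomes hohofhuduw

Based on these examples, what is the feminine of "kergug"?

pulif and ragalfig both have last vowel 'i' yet inflect differently (pulifum, raragalfig), so the last vowel is not what conditions the rule; the final letter is.
"kergug" ends in -g. The stems ending in -g (ragalfig → raragalfig, higoldug → hihigoldug) repeat the first consonant+vowel as a prefix.
The other pattern: stems ending in -f add -um.
So kergug → kekergug.

kekergug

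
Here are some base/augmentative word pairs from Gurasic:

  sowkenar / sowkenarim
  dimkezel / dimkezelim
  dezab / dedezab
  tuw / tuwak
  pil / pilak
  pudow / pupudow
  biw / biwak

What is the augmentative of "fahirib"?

tuw and pudow both end in -w yet inflect differently (tuwak, pupudow), so the final letter is not what conditions the rule; the number of vowels is.
"fahirib" has 3 vowels. The stems with 3 vowels (sowkenar → sowkenarim, dimkezel → dimkezelim) add -im.
The other patterns: stems with 1 vowel add -ak; stems with 2 vowels repeat the first consonant+vowel as a prefix.
So fahirib → fahiribim.

fahiribim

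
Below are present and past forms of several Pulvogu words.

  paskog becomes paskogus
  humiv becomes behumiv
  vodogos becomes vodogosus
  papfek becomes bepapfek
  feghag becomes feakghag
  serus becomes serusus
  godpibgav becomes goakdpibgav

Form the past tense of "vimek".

"vimek" has last vowel 'e'. The one such stem in the data (papfek → bepapfek) adds the prefix be-, so the same rule applies.
The other patterns: stems whose last vowel is 'a' insert -ak- after the first vowel; stems whose last vowel is 'o' or 'u' add -us.
So vimek → bevimek.

bevimek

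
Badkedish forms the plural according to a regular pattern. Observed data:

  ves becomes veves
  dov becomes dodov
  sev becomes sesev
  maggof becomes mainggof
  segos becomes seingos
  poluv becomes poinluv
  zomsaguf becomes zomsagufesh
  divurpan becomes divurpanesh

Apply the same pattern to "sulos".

suinlos

ves and segos both end in -s yet inflect differently (veves, seingos), so the final letter is not what conditions the rule; the number of vowels is.
"sulos" has 2 vowels. The stems with 2 vowels (maggof → mainggof, segos → seingos, poluv → poinluv) insert -in- after the first vowel.
The other patterns: stems with 1 vowel repeat the first consonant+vowel as a prefix; stems with 3 vowels add -esh.
So sulos → suinlos.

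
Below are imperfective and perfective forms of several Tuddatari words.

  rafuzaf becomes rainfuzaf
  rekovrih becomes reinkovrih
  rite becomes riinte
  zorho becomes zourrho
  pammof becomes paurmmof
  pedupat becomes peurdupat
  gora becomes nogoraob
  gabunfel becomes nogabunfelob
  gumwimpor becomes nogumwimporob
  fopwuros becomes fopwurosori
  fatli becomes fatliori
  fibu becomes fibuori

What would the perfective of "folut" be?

folutori

rafuzaf and pammof both end in -f yet inflect differently (rainfuzaf, paurmmof), so the final letter is not what conditions the rule; the first letter is.
"folut" begins with f-. The stems beginning with f- (fopwuros → fopwurosori, fatli → fatliori, fibu → fibuori) add -ori.
The other patterns: stems beginning with r- insert -in- after the first vowel; stems beginning with p- or z- insert -ur- after the first vowel; stems beginning with g- add no- … -ob around the stem.
So folut → folutori.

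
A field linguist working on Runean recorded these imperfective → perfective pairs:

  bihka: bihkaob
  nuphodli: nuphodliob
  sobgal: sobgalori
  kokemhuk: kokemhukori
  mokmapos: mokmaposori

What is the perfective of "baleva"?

"baleva" ends in a vowel. The stems ending in a vowel (bihka → bihkaob, nuphodli → nuphodliob) add -ob.
The other pattern: stems ending in a consonant add -ori.
So baleva → balevaob.

balevaob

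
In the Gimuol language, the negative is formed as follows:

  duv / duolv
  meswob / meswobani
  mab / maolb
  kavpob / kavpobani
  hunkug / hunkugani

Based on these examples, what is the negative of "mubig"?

mubigani

meswob and mab both end in -b yet inflect differently (meswobani, maolb), so the final letter is not what conditions the rule; the number of vowels is.
"mubig" has 2 vowels. The stems with 2 vowels (meswob → meswobani, kavpob → kavpobani, hunkug → hunkugani) add -ani.
The other pattern: stems with 1 vowel insert -ol- after the first vowel.
So mubig → mubigani.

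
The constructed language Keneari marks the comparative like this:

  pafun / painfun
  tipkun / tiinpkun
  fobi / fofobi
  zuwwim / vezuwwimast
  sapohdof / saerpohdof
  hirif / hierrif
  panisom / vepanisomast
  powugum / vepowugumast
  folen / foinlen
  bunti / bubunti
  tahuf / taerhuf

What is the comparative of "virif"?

vierrif

"virif" ends in -f. The stems ending in -f (hirif → hierrif, sapohdof → saerpohdof, tahuf → taerhuf) insert -er- after the first vowel.
So virif → vierrif.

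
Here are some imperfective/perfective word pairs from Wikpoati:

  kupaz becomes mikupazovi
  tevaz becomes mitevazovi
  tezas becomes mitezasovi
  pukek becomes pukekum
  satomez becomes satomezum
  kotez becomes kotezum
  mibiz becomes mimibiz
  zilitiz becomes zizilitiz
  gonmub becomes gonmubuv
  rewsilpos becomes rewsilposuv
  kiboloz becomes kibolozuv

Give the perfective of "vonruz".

vonruzuv

kupaz and satomez both end in -z yet inflect differently (mikupazovi, satomezum), so the final letter is not what conditions the rule; the last vowel is.
"vonruz" has last vowel 'u'. The one such stem in the data (gonmub → gonmubuv) adds -uv, so the same rule applies.
The other patterns: stems whose last vowel is 'a' add mi- … -ovi around the stem; stems whose last vowel is 'e' add -um; stems whose last vowel is 'i' repeat the first consonant+vowel as a prefix.
So vonruz → vonruzuv.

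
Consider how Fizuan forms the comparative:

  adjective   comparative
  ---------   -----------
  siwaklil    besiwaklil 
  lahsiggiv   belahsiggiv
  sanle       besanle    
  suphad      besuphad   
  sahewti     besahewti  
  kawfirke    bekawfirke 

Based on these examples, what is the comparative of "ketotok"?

Every pair shown (siwaklil → besiwaklil, lahsiggiv → belahsiggiv, sanle → besanle, …) follows the same rule: add the prefix be-.
So ketotok → beketotok.

beketotok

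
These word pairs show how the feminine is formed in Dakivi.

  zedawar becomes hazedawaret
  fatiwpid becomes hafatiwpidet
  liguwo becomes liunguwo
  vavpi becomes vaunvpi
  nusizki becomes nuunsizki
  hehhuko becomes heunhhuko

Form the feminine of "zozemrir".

hazozemriret

"zozemrir" ends in a consonant. The stems ending in a consonant (zedawar → hazedawaret, fatiwpid → hafatiwpidet) add ha- … -et around the stem.
The other pattern: stems ending in a vowel insert -un- after the first vowel.
So zozemrir → hazozemriret.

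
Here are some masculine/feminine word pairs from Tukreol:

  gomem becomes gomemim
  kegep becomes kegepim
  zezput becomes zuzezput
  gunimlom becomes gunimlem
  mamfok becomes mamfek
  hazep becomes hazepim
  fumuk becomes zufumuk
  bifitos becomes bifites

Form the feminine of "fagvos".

fagves

"fagvos" has last vowel 'o'. The stems whose last vowel is 'o' (gunimlom → gunimlem, bifitos → bifites, mamfok → mamfek) change the last vowel to 'e'.
The other patterns: stems whose last vowel is 'e' add -im; stems whose last vowel is 'u' add the prefix zu-.
So fagvos → fagves.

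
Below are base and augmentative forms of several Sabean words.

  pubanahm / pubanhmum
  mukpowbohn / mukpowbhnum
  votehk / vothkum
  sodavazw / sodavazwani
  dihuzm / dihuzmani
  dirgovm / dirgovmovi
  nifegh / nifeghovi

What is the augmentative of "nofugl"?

nofuglovi

pubanahm and dihuzm both end in -m yet inflect differently (pubanhmum, dihuzmani), so the final letter is not what conditions the rule; the second-to-last letter is.
"nofugl" has second-to-last letter 'g'. The one such stem in the data (nifegh → nifeghovi) adds -ovi, so the same rule applies.
The other patterns: stems whose second-to-last letter is 'h' delete the last vowel and add -um; stems whose second-to-last letter is 'z' add -ani.
So nofugl → nofuglovi.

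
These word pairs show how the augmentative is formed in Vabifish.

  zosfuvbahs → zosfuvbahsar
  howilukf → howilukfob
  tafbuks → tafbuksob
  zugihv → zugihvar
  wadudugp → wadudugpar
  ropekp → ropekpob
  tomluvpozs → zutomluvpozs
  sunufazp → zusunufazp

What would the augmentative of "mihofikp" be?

sunufazp and ropekp both end in -p yet inflect differently (zusunufazp, ropekpob), so the final letter is not what conditions the rule; the second-to-last letter is.
"mihofikp" has second-to-last letter 'k'. The stems whose second-to-last letter is 'k' (howilukf → howilukfob, ropekp → ropekpob, tafbuks → tafbuksob) add -ob.
So mihofikp → mihofikpob.

mihofikpob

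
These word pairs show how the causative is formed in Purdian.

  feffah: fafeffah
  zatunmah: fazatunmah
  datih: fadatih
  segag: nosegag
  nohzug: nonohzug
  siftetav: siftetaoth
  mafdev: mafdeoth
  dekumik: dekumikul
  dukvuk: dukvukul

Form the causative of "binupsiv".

binupsioth

feffah and segag both have last vowel 'a' yet inflect differently (fafeffah, nosegag), so the last vowel is not what conditions the rule; the final letter is.
"binupsiv" ends in -v. The stems ending in -v (siftetav → siftetaoth, mafdev → mafdeoth) drop the final letter and add -oth.
The other patterns: stems ending in -h add the prefix fa-; stems ending in -g add the prefix no-; stems ending in -k add -ul.
So binupsiv → binupsioth.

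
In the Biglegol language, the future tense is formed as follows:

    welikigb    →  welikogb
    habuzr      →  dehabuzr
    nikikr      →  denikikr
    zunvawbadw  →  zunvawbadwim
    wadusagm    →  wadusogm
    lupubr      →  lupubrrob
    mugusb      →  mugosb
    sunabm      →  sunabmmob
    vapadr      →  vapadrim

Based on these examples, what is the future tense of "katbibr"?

katbibrrob

vapadr and lupubr both end in -r yet inflect differently (vapadrim, lupubrrob), so the final letter is not what conditions the rule; the second-to-last letter is.
"katbibr" has second-to-last letter 'b'. The stems whose second-to-last letter is 'b' (lupubr → lupubrrob, sunabm → sunabmmob) double the final consonant and add -ob.
So katbibr → katbibrrob.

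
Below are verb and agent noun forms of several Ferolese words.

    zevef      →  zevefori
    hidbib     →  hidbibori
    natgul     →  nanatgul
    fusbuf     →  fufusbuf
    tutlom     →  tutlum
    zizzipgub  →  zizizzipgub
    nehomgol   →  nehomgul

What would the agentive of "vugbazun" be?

vuvugbazun

nehomgol and natgul both end in -l yet inflect differently (nehomgul, nanatgul), so the final letter is not what conditions the rule; the last vowel is.
"vugbazun" has last vowel 'u'. The stems whose last vowel is 'u' (zizzipgub → zizizzipgub, natgul → nanatgul, fusbuf → fufusbuf) repeat the first consonant+vowel as a prefix.
The other patterns: stems whose last vowel is 'o' change the last vowel to 'u'; stems whose last vowel is 'e' or 'i' add -ori.
So vugbazun → vuvugbazun.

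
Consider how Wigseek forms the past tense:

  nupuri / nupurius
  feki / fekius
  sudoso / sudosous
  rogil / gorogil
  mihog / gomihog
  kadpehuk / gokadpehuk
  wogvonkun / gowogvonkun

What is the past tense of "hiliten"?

gohiliten

sudoso and mihog both have last vowel 'o' yet inflect differently (sudosous, gomihog), so the last vowel is not what conditions the rule; whether the stem ends in a vowel or a consonant is.
"hiliten" ends in a consonant. The stems ending in a consonant (wogvonkun → gowogvonkun, kadpehuk → gokadpehuk, mihog → gomihog) add the prefix go-.
So hiliten → gohiliten.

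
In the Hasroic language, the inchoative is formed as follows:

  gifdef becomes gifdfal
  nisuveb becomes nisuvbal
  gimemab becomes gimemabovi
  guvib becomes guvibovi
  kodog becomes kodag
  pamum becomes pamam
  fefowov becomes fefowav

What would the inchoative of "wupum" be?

wupam

nisuveb and gimemab both end in -b yet inflect differently (nisuvbal, gimemabovi), so the final letter is not what conditions the rule; the last vowel is.
"wupum" has last vowel 'u'. The one such stem in the data (pamum → pamam) changes the last vowel to 'a' (as do kodog, fefowov), so the same rule applies.
So wupum → wupam.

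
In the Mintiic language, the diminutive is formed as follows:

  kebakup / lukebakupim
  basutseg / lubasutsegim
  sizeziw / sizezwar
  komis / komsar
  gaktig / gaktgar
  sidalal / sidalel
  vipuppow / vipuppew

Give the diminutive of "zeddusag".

zedduseg

basutseg and gaktig both end in -g yet inflect differently (lubasutsegim, gaktgar), so the final letter is not what conditions the rule; the last vowel is.
"zeddusag" has last vowel 'a'. The one such stem in the data (sidalal → sidalel) changes the last vowel to 'e' (as does vipuppow), so the same rule applies.
The other patterns: stems whose last vowel is 'e' or 'u' add lu- … -im around the stem; stems whose last vowel is 'i' delete the last vowel and add -ar.
So zeddusag → zedduseg.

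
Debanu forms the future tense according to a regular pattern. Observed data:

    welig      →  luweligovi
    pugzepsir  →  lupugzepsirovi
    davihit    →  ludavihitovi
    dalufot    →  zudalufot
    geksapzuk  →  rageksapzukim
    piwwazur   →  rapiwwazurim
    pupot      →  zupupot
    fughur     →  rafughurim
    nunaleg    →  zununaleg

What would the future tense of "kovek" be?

zukovek

fughur and pugzepsir both end in -r yet inflect differently (rafughurim, lupugzepsirovi), so the final letter is not what conditions the rule; the last vowel is.
"kovek" has last vowel 'e'. The one such stem in the data (nunaleg → zununaleg) adds the prefix zu-, so the same rule applies.
So kovek → zukovek.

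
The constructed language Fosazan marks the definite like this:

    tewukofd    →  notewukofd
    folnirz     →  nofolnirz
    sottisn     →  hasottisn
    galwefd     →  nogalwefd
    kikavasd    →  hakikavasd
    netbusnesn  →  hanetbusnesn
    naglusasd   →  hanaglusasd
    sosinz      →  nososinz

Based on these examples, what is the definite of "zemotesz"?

naglusasd and tewukofd both end in -d yet inflect differently (hanaglusasd, notewukofd), so the final letter is not what conditions the rule; the second-to-last letter is.
"zemotesz" has second-to-last letter 's'. The stems whose second-to-last letter is 's' (sottisn → hasottisn, naglusasd → hanaglusasd, netbusnesn → hanetbusnesn) add the prefix ha-.
The other pattern: stems whose second-to-last letter is 'f', 'n' or 'r' add the prefix no-.
So zemotesz → hazemotesz.

hazemotesz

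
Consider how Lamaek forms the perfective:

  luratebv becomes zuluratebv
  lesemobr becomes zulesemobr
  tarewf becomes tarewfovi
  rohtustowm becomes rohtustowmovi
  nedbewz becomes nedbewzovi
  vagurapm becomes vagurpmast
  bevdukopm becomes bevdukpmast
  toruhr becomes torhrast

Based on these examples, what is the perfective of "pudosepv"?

rohtustowm and vagurapm both end in -m yet inflect differently (rohtustowmovi, vagurpmast), so the final letter is not what conditions the rule; the second-to-last letter is.
"pudosepv" has second-to-last letter 'p'. The stems whose second-to-last letter is 'p' (vagurapm → vagurpmast, bevdukopm → bevdukpmast) delete the last vowel and add -ast.
The other patterns: stems whose second-to-last letter is 'b' add the prefix zu-; stems whose second-to-last letter is 'w' add -ovi.
So pudosepv → pudospvast.

pudospvast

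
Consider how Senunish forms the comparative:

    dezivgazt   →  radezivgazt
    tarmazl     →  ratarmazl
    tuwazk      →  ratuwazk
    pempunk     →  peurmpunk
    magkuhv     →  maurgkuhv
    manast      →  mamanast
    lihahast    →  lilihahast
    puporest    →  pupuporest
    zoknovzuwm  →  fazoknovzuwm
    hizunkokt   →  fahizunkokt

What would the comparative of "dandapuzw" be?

radandapuzw

tuwazk and pempunk both end in -k yet inflect differently (ratuwazk, peurmpunk), so the final letter is not what conditions the rule; the second-to-last letter is.
"dandapuzw" has second-to-last letter 'z'. The stems whose second-to-last letter is 'z' (dezivgazt → radezivgazt, tarmazl → ratarmazl, tuwazk → ratuwazk) add the prefix ra-.
So dandapuzw → radandapuzw.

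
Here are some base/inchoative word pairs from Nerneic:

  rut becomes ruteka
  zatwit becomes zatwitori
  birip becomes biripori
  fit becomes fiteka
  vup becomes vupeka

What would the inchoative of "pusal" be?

vup and birip both end in -p yet inflect differently (vupeka, biripori), so the final letter is not what conditions the rule; the number of vowels is.
"pusal" has 2 vowels. The stems with 2 vowels (birip → biripori, zatwit → zatwitori) add -ori.
The other pattern: stems with 1 vowel add -eka.
So pusal → pusalori.

pusalori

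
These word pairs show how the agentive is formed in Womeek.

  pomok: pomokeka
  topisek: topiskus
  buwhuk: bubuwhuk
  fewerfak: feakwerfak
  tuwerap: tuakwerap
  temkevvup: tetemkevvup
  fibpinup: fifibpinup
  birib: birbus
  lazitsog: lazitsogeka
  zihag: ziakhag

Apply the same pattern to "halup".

hahalup

buwhuk and pomok both end in -k yet inflect differently (bubuwhuk, pomokeka), so the final letter is not what conditions the rule; the last vowel is.
"halup" has last vowel 'u'. The stems whose last vowel is 'u' (buwhuk → bubuwhuk, fibpinup → fifibpinup, temkevvup → tetemkevvup) repeat the first consonant+vowel as a prefix.
So halup → hahalup.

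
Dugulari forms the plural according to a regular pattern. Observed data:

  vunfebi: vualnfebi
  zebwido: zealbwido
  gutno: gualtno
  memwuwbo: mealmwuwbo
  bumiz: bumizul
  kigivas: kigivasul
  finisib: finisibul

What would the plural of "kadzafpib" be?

"kadzafpib" ends in a consonant. The stems ending in a consonant (bumiz → bumizul, kigivas → kigivasul, finisib → finisibul) add -ul.
The other pattern: stems ending in a vowel insert -al- after the first vowel.
So kadzafpib → kadzafpibul.

kadzafpibul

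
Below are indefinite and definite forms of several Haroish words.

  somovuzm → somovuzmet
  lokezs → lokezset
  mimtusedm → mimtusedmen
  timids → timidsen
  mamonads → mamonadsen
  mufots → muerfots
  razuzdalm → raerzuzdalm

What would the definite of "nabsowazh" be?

somovuzm and mimtusedm both end in -m yet inflect differently (somovuzmet, mimtusedmen), so the final letter is not what conditions the rule; the second-to-last letter is.
"nabsowazh" has second-to-last letter 'z'. The stems whose second-to-last letter is 'z' (somovuzm → somovuzmet, lokezs → lokezset) add -et.
The other patterns: stems whose second-to-last letter is 'd' add -en; stems whose second-to-last letter is 'l' or 't' insert -er- after the first vowel.
So nabsowazh → nabsowazhet.

nabsowazhet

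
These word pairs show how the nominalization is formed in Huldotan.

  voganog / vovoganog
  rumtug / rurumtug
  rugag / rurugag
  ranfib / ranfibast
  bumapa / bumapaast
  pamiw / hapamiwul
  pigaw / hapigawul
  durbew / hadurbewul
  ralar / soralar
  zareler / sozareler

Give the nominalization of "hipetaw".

rugag and bumapa both have last vowel 'a' yet inflect differently (rurugag, bumapaast), so the last vowel is not what conditions the rule; the final letter is.
"hipetaw" ends in -w. The stems ending in -w (pamiw → hapamiwul, pigaw → hapigawul, durbew → hadurbewul) add ha- … -ul around the stem.
The other patterns: stems ending in -g repeat the first consonant+vowel as a prefix; stems ending in -a or -b add -ast; stems ending in -r add the prefix so-.
So hipetaw → hahipetawul.

hahipetawul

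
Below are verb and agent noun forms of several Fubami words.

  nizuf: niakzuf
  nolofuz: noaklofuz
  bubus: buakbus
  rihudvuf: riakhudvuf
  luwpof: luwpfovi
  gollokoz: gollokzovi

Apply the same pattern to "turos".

nizuf and luwpof both end in -f yet inflect differently (niakzuf, luwpfovi), so the final letter is not what conditions the rule; the last vowel is.
"turos" has last vowel 'o'. The stems whose last vowel is 'o' (luwpof → luwpfovi, gollokoz → gollokzovi) delete the last vowel and add -ovi.
So turos → tursovi.

tursovi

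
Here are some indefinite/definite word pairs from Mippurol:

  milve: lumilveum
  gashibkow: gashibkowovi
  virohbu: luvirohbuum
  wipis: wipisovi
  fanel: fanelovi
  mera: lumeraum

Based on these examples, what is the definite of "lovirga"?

fanel and milve both have last vowel 'e' yet inflect differently (fanelovi, lumilveum), so the last vowel is not what conditions the rule; whether the stem ends in a vowel or a consonant is.
"lovirga" ends in a vowel. The stems ending in a vowel (milve → lumilveum, virohbu → luvirohbuum, mera → lumeraum) add lu- … -um around the stem.
So lovirga → lulovirgaum.

lulovirgaum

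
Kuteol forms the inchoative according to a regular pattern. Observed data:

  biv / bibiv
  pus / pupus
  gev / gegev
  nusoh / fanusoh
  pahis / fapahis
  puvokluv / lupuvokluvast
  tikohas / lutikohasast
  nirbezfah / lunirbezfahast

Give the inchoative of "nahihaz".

pus and pahis both end in -s yet inflect differently (pupus, fapahis), so the final letter is not what conditions the rule; the number of vowels is.
"nahihaz" has 3 vowels. The stems with 3 vowels (puvokluv → lupuvokluvast, tikohas → lutikohasast, nirbezfah → lunirbezfahast) add lu- … -ast around the stem.
The other patterns: stems with 1 vowel repeat the first consonant+vowel as a prefix; stems with 2 vowels add the prefix fa-.
So nahihaz → lunahihazast.

lunahihazast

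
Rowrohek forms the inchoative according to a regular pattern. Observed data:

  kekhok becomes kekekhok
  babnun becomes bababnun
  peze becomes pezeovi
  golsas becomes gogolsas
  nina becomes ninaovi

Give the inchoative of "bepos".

golsas and nina both have last vowel 'a' yet inflect differently (gogolsas, ninaovi), so the last vowel is not what conditions the rule; whether the stem ends in a vowel or a consonant is.
"bepos" ends in a consonant. The stems ending in a consonant (golsas → gogolsas, babnun → bababnun, kekhok → kekekhok) repeat the first consonant+vowel as a prefix.
The other pattern: stems ending in a vowel add -ovi.
So bepos → bebepos.

bebepos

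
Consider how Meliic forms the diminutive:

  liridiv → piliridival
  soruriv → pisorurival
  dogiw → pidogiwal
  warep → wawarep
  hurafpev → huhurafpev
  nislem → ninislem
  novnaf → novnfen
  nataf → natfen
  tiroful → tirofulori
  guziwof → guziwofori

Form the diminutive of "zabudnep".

liridiv and hurafpev both end in -v yet inflect differently (piliridival, huhurafpev), so the final letter is not what conditions the rule; the last vowel is.
"zabudnep" has last vowel 'e'. The stems whose last vowel is 'e' (warep → wawarep, hurafpev → huhurafpev, nislem → ninislem) repeat the first consonant+vowel as a prefix.
The other patterns: stems whose last vowel is 'i' add pi- … -al around the stem; stems whose last vowel is 'a' delete the last vowel and add -en; stems whose last vowel is 'o' or 'u' add -ori.
So zabudnep → zazabudnep.

zazabudnep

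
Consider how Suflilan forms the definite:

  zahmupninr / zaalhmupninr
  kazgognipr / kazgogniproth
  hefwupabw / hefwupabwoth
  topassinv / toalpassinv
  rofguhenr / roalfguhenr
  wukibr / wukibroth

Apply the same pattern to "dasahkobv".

rofguhenr and wukibr both end in -r yet inflect differently (roalfguhenr, wukibroth), so the final letter is not what conditions the rule; the second-to-last letter is.
"dasahkobv" has second-to-last letter 'b'. The stems whose second-to-last letter is 'b' (wukibr → wukibroth, hefwupabw → hefwupabwoth) add -oth.
The other pattern: stems whose second-to-last letter is 'n' insert -al- after the first vowel.
So dasahkobv → dasahkobvoth.

dasahkobvoth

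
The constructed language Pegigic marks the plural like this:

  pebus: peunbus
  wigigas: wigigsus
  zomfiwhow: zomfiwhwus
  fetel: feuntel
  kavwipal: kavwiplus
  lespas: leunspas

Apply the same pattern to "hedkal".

heundkal

"hedkal" has 2 vowels. The stems with 2 vowels (lespas → leunspas, fetel → feuntel, pebus → peunbus) insert -un- after the first vowel.
So hedkal → heundkal.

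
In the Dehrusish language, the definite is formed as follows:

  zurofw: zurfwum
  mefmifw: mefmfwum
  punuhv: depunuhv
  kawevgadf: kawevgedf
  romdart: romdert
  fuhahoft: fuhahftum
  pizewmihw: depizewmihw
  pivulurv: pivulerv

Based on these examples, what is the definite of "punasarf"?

"punasarf" has second-to-last letter 'r'. The stems whose second-to-last letter is 'r' (romdart → romdert, pivulurv → pivulerv) change the last vowel to 'e'.
The other patterns: stems whose second-to-last letter is 'h' add the prefix de-; stems whose second-to-last letter is 'f' delete the last vowel and add -um.
So punasarf → punaserf.

punaserf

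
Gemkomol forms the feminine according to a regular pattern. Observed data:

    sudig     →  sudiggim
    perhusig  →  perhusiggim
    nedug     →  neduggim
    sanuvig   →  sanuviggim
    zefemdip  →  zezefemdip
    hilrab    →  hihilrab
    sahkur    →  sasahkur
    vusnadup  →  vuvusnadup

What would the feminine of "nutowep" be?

sudig and zefemdip both have last vowel 'i' yet inflect differently (sudiggim, zezefemdip), so the last vowel is not what conditions the rule; the final letter is.
"nutowep" ends in -p. The stems ending in -p (zefemdip → zezefemdip, vusnadup → vuvusnadup) repeat the first consonant+vowel as a prefix.
So nutowep → nunutowep.

nunutowep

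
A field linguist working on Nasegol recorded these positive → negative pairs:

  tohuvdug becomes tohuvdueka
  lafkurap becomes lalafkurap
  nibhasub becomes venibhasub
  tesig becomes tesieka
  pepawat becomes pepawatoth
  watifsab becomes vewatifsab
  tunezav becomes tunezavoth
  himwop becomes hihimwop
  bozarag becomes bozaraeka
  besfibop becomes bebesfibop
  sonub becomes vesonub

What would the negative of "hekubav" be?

hekubavoth

watifsab and bozarag both have last vowel 'a' yet inflect differently (vewatifsab, bozaraeka), so the last vowel is not what conditions the rule; the final letter is.
"hekubav" ends in -v. The one such stem in the data (tunezav → tunezavoth) adds -oth, so the same rule applies.
The other patterns: stems ending in -b add the prefix ve-; stems ending in -g drop the final letter and add -eka; stems ending in -p repeat the first consonant+vowel as a prefix.
So hekubav → hekubavoth.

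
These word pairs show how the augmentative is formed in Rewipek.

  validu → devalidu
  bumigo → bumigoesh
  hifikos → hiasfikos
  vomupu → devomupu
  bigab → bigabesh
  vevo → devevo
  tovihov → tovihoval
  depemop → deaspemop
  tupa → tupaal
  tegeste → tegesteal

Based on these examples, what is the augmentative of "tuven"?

"tuven" begins with t-. The stems beginning with t- (tegeste → tegesteal, tovihov → tovihoval, tupa → tupaal) add -al.
So tuven → tuvenal.

tuvenal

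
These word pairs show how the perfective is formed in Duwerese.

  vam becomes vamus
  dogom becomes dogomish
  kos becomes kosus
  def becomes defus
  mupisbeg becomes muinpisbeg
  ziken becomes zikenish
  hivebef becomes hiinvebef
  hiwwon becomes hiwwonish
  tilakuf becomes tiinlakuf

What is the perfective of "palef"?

vam and dogom both end in -m yet inflect differently (vamus, dogomish), so the final letter is not what conditions the rule; the number of vowels is.
"palef" has 2 vowels. The stems with 2 vowels (ziken → zikenish, dogom → dogomish, hiwwon → hiwwonish) add -ish.
So palef → palefish.

palefish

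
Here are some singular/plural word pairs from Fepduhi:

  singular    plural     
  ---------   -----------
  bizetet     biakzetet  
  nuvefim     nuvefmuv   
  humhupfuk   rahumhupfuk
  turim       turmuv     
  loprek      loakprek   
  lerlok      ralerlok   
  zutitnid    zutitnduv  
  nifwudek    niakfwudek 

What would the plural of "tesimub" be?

ratesimub

loprek and humhupfuk both end in -k yet inflect differently (loakprek, rahumhupfuk), so the final letter is not what conditions the rule; the last vowel is.
"tesimub" has last vowel 'u'. The one such stem in the data (humhupfuk → rahumhupfuk) adds the prefix ra-, so the same rule applies.
The other patterns: stems whose last vowel is 'e' insert -ak- after the first vowel; stems whose last vowel is 'i' delete the last vowel and add -uv.
So tesimub → ratesimub.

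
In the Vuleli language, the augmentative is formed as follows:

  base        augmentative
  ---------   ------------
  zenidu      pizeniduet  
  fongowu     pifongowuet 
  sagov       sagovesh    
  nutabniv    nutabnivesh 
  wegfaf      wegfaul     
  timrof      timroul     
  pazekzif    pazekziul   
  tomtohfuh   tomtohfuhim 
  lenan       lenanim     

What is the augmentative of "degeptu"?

"degeptu" ends in -u. The stems ending in -u (zenidu → pizeniduet, fongowu → pifongowuet) add pi- … -et around the stem.
So degeptu → pidegeptuet.

pidegeptuet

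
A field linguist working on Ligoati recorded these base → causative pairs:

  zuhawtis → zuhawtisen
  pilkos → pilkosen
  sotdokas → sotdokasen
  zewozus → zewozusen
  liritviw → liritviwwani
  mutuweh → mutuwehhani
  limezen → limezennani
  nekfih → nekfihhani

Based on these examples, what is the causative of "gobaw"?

gobawwani

zuhawtis and liritviw both have last vowel 'i' yet inflect differently (zuhawtisen, liritviwwani), so the last vowel is not what conditions the rule; the final letter is.
"gobaw" ends in -w. The one such stem in the data (liritviw → liritviwwani) doubles the final consonant and adds -ani (as do mutuweh, limezen), so the same rule applies.
The other pattern: stems ending in -s add -en.
So gobaw → gobawwani.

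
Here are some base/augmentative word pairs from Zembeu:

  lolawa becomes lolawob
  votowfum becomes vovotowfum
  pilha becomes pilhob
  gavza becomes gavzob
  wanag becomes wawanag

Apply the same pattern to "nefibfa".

nefibfob

pilha and wanag both have last vowel 'a' yet inflect differently (pilhob, wawanag), so the last vowel is not what conditions the rule; the final letter is.
"nefibfa" ends in -a. The stems ending in -a (pilha → pilhob, lolawa → lolawob, gavza → gavzob) drop the final letter and add -ob.
The other pattern: stems ending in -g or -m repeat the first consonant+vowel as a prefix.
So nefibfa → nefibfob.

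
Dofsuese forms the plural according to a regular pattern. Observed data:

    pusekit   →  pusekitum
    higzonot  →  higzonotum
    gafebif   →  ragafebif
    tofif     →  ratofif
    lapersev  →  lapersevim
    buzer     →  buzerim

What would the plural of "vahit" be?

vahitum

"vahit" ends in -t. The stems ending in -t (pusekit → pusekitum, higzonot → higzonotum) add -um.
So vahit → vahitum.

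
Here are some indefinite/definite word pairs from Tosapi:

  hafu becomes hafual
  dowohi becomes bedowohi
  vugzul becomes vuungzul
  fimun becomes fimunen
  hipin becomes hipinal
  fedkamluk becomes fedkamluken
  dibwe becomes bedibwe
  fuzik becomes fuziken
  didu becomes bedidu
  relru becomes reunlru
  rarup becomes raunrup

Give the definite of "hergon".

hergonal

relru and didu both end in -u yet inflect differently (reunlru, bedidu), so the final letter is not what conditions the rule; the first letter is.
"hergon" begins with h-. The stems beginning with h- (hafu → hafual, hipin → hipinal) add -al.
So hergon → hergonal.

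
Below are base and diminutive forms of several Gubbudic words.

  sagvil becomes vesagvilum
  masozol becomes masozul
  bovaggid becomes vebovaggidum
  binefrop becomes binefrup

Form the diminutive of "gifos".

sagvil and masozol both end in -l yet inflect differently (vesagvilum, masozul), so the final letter is not what conditions the rule; the last vowel is.
"gifos" has last vowel 'o'. The stems whose last vowel is 'o' (masozol → masozul, binefrop → binefrup) change the last vowel to 'u'.
The other pattern: stems whose last vowel is 'i' add ve- … -um around the stem.
So gifos → gifus.

gifus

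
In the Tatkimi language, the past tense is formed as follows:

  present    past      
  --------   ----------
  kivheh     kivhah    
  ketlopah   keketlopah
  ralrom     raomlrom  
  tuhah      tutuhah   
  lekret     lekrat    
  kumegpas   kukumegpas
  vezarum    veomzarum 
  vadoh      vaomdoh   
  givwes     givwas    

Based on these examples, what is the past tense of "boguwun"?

givwes and kumegpas both end in -s yet inflect differently (givwas, kukumegpas), so the final letter is not what conditions the rule; the last vowel is.
"boguwun" has last vowel 'u'. The one such stem in the data (vezarum → veomzarum) inserts -om- after the first vowel (as do ralrom, vadoh), so the same rule applies.
So boguwun → boomguwun.

boomguwun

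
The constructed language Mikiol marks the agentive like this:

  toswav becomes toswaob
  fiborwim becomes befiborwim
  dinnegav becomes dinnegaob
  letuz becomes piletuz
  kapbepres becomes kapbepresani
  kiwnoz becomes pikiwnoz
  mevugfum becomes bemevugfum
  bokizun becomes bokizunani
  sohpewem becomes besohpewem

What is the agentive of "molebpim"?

letuz and mevugfum both have last vowel 'u' yet inflect differently (piletuz, bemevugfum), so the last vowel is not what conditions the rule; the final letter is.
"molebpim" ends in -m. The stems ending in -m (fiborwim → befiborwim, sohpewem → besohpewem, mevugfum → bemevugfum) add the prefix be-.
So molebpim → bemolebpim.

bemolebpim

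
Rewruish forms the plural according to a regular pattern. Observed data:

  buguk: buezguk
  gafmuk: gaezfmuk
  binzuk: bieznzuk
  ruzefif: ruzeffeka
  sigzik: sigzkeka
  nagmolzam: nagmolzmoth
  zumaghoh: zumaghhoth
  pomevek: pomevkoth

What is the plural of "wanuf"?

buguk and sigzik both end in -k yet inflect differently (buezguk, sigzkeka), so the final letter is not what conditions the rule; the last vowel is.
"wanuf" has last vowel 'u'. The stems whose last vowel is 'u' (buguk → buezguk, gafmuk → gaezfmuk, binzuk → bieznzuk) insert -ez- after the first vowel.
So wanuf → waeznuf.

waeznuf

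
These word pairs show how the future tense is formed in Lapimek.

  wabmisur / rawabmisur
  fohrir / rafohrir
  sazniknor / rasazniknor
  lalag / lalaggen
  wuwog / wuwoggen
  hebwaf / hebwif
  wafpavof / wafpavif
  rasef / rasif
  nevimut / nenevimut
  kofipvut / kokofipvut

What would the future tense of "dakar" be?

sazniknor and wuwog both have last vowel 'o' yet inflect differently (rasazniknor, wuwoggen), so the last vowel is not what conditions the rule; the final letter is.
"dakar" ends in -r. The stems ending in -r (wabmisur → rawabmisur, fohrir → rafohrir, sazniknor → rasazniknor) add the prefix ra-.
So dakar → radakar.

radakar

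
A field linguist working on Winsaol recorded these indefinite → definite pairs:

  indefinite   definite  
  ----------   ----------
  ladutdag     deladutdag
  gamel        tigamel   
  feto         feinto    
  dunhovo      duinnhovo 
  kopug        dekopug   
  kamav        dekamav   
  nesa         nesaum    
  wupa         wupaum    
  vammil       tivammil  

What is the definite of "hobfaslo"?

"hobfaslo" ends in -o. The stems ending in -o (feto → feinto, dunhovo → duinnhovo) insert -in- after the first vowel.
So hobfaslo → hoinbfaslo.

hoinbfaslo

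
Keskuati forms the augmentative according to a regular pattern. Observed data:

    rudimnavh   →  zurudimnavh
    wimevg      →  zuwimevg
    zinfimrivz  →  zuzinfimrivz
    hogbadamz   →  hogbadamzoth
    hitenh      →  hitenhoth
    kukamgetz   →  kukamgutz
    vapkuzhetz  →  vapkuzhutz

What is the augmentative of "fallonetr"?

"fallonetr" has second-to-last letter 't'. The stems whose second-to-last letter is 't' (kukamgetz → kukamgutz, vapkuzhetz → vapkuzhutz) change the last vowel to 'u'.
The other patterns: stems whose second-to-last letter is 'v' add the prefix zu-; stems whose second-to-last letter is 'm' or 'n' add -oth.
So fallonetr → fallonutr.

fallonutr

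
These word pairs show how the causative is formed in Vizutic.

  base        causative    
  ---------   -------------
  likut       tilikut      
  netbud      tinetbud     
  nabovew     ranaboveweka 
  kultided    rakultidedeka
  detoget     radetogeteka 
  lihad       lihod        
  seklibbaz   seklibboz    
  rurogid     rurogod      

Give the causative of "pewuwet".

"pewuwet" has last vowel 'e'. The stems whose last vowel is 'e' (nabovew → ranaboveweka, kultided → rakultidedeka, detoget → radetogeteka) add ra- … -eka around the stem.
So pewuwet → rapewuweteka.

rapewuweteka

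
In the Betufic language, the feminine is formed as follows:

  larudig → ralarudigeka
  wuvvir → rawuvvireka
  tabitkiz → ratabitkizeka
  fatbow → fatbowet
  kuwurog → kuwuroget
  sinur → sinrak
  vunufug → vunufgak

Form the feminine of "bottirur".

bottirrak

larudig and kuwurog both end in -g yet inflect differently (ralarudigeka, kuwuroget), so the final letter is not what conditions the rule; the last vowel is.
"bottirur" has last vowel 'u'. The stems whose last vowel is 'u' (sinur → sinrak, vunufug → vunufgak) delete the last vowel and add -ak.
So bottirur → bottirrak.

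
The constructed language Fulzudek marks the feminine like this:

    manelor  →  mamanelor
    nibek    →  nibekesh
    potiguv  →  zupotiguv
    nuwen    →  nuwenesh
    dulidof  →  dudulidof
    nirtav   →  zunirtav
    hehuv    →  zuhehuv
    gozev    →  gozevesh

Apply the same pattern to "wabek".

wabekesh

gozev and hehuv both end in -v yet inflect differently (gozevesh, zuhehuv), so the final letter is not what conditions the rule; the last vowel is.
"wabek" has last vowel 'e'. The stems whose last vowel is 'e' (nibek → nibekesh, gozev → gozevesh, nuwen → nuwenesh) add -esh.
The other patterns: stems whose last vowel is 'o' repeat the first consonant+vowel as a prefix; stems whose last vowel is 'a' or 'u' add the prefix zu-.
So wabek → wabekesh.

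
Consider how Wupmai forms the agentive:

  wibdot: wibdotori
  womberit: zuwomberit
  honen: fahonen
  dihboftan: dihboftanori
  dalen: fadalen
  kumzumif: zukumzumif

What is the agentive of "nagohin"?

zunagohin

dihboftan and dalen both end in -n yet inflect differently (dihboftanori, fadalen), so the final letter is not what conditions the rule; the last vowel is.
"nagohin" has last vowel 'i'. The stems whose last vowel is 'i' (kumzumif → zukumzumif, womberit → zuwomberit) add the prefix zu-.
So nagohin → zunagohin.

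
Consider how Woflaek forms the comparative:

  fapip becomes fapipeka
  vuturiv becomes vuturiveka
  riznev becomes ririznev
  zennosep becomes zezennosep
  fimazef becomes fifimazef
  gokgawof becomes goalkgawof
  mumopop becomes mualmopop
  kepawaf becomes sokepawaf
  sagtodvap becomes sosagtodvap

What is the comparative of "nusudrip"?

vuturiv and riznev both end in -v yet inflect differently (vuturiveka, ririznev), so the final letter is not what conditions the rule; the last vowel is.
"nusudrip" has last vowel 'i'. The stems whose last vowel is 'i' (fapip → fapipeka, vuturiv → vuturiveka) add -eka.
So nusudrip → nusudripeka.

nusudripeka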